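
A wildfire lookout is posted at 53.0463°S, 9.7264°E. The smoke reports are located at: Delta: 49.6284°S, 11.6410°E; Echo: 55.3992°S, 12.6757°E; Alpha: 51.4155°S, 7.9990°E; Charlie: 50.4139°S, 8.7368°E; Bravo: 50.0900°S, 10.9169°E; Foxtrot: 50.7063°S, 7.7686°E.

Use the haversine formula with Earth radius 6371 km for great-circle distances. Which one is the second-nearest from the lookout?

Foxtrot

Distance to each, sorted:
Alpha: 216.1 km
Foxtrot: 292.8 km
Charlie: 300.5 km
Echo: 324.3 km
Bravo: 338.9 km
Delta: 402.6 km
The second-nearest is Foxtrot at 292.8 km.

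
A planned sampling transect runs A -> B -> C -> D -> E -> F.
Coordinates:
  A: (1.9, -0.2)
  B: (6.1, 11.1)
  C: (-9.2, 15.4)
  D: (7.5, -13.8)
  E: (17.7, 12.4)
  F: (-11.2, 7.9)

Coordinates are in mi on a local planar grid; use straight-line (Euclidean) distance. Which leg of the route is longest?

C–D

Leg distances:
A→B: 12.1 mi
B→C: 15.9 mi
C→D: 33.6 mi
D→E: 28.1 mi
E→F: 29.2 mi
The longest leg is C–D at 33.6 mi.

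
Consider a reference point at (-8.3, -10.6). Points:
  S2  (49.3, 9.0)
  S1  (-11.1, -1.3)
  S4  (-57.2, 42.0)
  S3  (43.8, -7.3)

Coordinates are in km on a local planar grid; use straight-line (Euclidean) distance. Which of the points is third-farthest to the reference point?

Distances from the reference point ((-8.3, -10.6)):
S4: 71.8 km
S2: 60.8 km
S3: 52.2 km
S1: 9.7 km
The third-farthest is S3 at 52.2 km.

S3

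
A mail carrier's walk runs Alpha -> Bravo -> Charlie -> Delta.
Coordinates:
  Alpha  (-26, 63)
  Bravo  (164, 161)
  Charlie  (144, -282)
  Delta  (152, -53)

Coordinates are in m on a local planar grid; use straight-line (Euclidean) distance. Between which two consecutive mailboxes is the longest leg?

Leg distances:
Alpha→Bravo: 213.8 m
Bravo→Charlie: 443.5 m
Charlie→Delta: 229.1 m
The longest leg is Bravo–Charlie at 443.5 m.

Bravo–Charlie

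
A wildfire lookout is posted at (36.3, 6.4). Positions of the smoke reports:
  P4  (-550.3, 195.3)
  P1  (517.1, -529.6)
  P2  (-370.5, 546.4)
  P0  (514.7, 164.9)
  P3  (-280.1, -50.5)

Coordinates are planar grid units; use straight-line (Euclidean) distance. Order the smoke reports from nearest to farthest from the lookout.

Computing each straight-line distance from (36.3, 6.4):
P3 (-280.1, -50.5): 321.5
P0 (514.7, 164.9): 504.0
P4 (-550.3, 195.3): 616.3
P2 (-370.5, 546.4): 676.1
P1 (517.1, -529.6): 720.0

P3, P0, P4, P2, P1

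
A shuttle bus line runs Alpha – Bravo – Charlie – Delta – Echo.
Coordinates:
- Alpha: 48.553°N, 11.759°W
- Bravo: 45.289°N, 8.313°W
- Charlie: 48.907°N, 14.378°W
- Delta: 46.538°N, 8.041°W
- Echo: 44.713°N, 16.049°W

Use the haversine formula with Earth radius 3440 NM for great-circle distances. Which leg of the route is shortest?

Leg distances:
Alpha→Bravo: 241.5 NM
Bravo→Charlie: 329.4 NM
Charlie→Delta: 292.7 NM
Delta→Echo: 353.5 NM
The shortest leg is Alpha–Bravo at 241.5 NM.

Alpha–Bravo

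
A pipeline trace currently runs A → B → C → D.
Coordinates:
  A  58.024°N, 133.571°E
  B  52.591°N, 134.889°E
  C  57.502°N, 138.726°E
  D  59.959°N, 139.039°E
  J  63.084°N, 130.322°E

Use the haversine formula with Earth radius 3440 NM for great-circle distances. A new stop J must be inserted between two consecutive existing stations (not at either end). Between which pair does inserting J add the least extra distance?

Added distance for inserting J between each consecutive pair:
A–B: 635.5 NM
B–C: 740.8 NM
C–D: 581.4 NM
Smallest added distance is 581.4 NM, inserting between C and D.

between C and D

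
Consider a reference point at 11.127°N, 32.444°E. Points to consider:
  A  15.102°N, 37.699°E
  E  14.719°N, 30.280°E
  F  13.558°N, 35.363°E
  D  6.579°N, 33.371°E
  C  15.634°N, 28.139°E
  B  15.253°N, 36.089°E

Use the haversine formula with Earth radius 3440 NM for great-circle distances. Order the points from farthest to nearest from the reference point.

Distance from the reference point at 11.127°N, 32.444°E to each:
A 15.102°N, 37.699°E: 389.0 NM
C 15.634°N, 28.139°E: 369.3 NM
B 15.253°N, 36.089°E: 326.7 NM
D 6.579°N, 33.371°E: 278.5 NM
E 14.719°N, 30.280°E: 250.1 NM
F 13.558°N, 35.363°E: 225.0 NM

A, C, B, D, E, F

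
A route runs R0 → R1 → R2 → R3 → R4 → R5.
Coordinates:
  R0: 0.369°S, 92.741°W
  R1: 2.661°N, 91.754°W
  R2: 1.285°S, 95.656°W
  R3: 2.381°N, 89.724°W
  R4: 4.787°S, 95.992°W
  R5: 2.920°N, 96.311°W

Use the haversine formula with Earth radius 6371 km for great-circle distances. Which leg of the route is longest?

R3–R4

Leg distances:
R0→R1: 354.3 km
R1→R2: 617.0 km
R2→R3: 775.3 km
R3→R4: 1058.4 km
R4→R5: 857.7 km
The longest leg is R3–R4 at 1058.4 km.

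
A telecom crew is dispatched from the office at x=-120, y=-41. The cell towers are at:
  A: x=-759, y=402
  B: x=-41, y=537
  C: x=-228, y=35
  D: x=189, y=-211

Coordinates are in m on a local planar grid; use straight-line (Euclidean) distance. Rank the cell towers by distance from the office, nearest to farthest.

Distance from the office at x=-120, y=-41 to each:
C x=-228, y=35: 132.1 m
D x=189, y=-211: 352.7 m
B x=-41, y=537: 583.4 m
A x=-759, y=402: 777.5 m

C, D, B, A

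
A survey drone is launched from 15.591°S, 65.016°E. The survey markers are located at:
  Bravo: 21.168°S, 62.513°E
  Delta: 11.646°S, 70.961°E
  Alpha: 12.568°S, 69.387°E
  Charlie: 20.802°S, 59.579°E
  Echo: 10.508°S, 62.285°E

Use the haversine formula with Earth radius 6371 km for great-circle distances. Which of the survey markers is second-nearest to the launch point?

Distance to each, sorted:
Alpha: 578.9 km
Echo: 637.9 km
Bravo: 674.0 km
Delta: 777.8 km
Charlie: 815.6 km
The second-nearest is Echo at 637.9 km.

Echo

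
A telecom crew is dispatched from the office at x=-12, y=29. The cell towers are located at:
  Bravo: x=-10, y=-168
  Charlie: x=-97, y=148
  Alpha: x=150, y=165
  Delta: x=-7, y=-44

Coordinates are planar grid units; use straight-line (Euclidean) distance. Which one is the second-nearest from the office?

Charlie

Distances from the office (x=-12, y=29):
Delta: 73.2
Charlie: 146.2
Bravo: 197.0
Alpha: 211.5
The second-nearest is Charlie at 146.2.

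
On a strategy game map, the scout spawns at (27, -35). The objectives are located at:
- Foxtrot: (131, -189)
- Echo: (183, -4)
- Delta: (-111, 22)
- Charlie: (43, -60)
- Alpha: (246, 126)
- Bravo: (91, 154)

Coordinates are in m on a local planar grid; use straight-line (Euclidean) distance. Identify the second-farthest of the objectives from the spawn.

Distance to each, sorted:
Alpha: 271.8 m
Bravo: 199.5 m
Foxtrot: 185.8 m
Echo: 159.1 m
Delta: 149.3 m
Charlie: 29.7 m
The second-farthest is Bravo at 199.5 m.

Bravo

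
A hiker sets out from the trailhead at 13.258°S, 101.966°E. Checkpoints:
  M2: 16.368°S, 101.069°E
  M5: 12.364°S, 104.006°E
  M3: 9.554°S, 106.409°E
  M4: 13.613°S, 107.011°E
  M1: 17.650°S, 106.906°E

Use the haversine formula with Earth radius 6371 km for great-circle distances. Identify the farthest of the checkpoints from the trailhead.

M1

Distance to each, sorted:
M1: 720.2 km
M3: 635.7 km
M4: 547.0 km
M2: 359.0 km
M5: 242.5 km
The farthest is M1 at 720.2 km.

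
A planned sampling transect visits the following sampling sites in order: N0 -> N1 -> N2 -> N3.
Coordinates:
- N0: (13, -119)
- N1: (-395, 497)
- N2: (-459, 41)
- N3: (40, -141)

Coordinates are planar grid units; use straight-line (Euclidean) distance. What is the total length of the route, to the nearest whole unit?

1730

Leg distances:
N0→N1: 738.9  (cumulative 738.9)
N1→N2: 460.5  (cumulative 1199.3)
N2→N3: 531.2  (cumulative 1730.5)
Total route length ≈ 1730.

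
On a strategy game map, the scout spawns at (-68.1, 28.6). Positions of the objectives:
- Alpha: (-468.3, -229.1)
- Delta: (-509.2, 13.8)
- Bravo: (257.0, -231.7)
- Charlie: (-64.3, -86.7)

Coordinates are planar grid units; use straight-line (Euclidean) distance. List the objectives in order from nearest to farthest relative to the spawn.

Distances from the spawn:
Charlie (-64.3, -86.7): 115.4
Bravo (257.0, -231.7): 416.5
Delta (-509.2, 13.8): 441.3
Alpha (-468.3, -229.1): 476.0

Charlie, Bravo, Delta, Alpha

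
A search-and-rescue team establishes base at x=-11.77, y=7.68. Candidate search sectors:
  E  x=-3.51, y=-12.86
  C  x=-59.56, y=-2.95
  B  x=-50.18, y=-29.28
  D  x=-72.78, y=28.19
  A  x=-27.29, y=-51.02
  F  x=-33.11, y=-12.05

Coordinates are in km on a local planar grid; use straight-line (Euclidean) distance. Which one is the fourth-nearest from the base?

Distance to each, sorted:
E: 22.1 km
F: 29.1 km
C: 49.0 km
B: 53.3 km
A: 60.7 km
D: 64.4 km
The fourth-nearest is B at 53.3 km.

B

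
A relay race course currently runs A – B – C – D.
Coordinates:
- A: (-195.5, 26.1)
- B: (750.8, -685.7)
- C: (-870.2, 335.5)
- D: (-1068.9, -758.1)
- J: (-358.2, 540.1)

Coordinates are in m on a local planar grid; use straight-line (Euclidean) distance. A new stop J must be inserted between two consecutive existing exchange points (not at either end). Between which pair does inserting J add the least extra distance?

between B and C

Added distance for inserting J between each consecutive pair:
A–B: 1008.0 m
B–C: 288.5 m
C–D: 919.9 m
Smallest added distance is 288.5 m, inserting between B and C.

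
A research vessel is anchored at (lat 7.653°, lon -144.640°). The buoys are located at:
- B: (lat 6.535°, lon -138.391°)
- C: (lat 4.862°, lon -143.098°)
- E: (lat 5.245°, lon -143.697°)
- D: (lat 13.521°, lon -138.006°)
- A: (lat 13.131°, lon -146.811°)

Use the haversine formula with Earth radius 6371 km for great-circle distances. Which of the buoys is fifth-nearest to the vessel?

D

Distances from the vessel ((lat 7.653°, lon -144.640°)):
E: 287.3 km
C: 354.1 km
A: 653.7 km
B: 700.6 km
D: 975.2 km
The fifth-nearest is D at 975.2 km.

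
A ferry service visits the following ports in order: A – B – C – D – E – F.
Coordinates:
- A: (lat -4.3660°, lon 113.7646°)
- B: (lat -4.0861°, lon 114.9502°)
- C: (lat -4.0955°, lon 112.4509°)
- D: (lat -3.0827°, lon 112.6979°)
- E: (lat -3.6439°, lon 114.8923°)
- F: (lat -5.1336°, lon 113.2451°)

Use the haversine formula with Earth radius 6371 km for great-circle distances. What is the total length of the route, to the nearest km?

1026 km

Leg distances:
A→B: 135.1 km  (cumulative 135.1 km)
B→C: 277.2 km  (cumulative 412.3 km)
C→D: 115.9 km  (cumulative 528.2 km)
D→E: 251.5 km  (cumulative 779.7 km)
E→F: 246.6 km  (cumulative 1026.2 km)
Total route length ≈ 1026 km.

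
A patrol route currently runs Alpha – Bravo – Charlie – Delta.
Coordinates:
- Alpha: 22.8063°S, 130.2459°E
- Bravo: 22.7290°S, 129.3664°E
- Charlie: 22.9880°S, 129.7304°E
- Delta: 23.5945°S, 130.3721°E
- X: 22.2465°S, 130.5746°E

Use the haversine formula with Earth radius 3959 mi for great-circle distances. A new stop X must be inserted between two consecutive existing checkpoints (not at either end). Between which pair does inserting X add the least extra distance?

between Alpha and Bravo

Added distance for inserting X between each consecutive pair:
Alpha–Bravo: 71.7 mi
Bravo–Charlie: 129.1 mi
Charlie–Delta: 109.9 mi
Smallest added distance is 71.7 mi, inserting between Alpha and Bravo.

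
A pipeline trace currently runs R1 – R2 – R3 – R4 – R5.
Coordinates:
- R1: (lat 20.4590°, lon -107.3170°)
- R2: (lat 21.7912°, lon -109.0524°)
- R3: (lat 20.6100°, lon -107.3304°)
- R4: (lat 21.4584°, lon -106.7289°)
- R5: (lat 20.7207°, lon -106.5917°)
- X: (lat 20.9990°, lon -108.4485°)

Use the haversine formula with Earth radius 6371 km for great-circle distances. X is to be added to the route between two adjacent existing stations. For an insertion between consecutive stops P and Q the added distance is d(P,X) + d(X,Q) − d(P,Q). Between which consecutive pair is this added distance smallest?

Added distance for inserting X between each consecutive pair:
R1–R2: 7.0 km
R2–R3: 10.4 km
R3–R4: 196.3 km
R4–R5: 297.6 km
Smallest added distance is 7.0 km, inserting between R1 and R2.

between R1 and R2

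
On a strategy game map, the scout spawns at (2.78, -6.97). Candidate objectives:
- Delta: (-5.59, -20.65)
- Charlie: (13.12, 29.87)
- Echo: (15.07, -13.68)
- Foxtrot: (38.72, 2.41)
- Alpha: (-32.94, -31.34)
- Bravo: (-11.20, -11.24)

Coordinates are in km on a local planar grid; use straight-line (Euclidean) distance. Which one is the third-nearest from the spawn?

Delta

Distances from the spawn ((2.78, -6.97)):
Echo: 14.0 km
Bravo: 14.6 km
Delta: 16.0 km
Foxtrot: 37.1 km
Charlie: 38.3 km
Alpha: 43.2 km
The third-nearest is Delta at 16.0 km.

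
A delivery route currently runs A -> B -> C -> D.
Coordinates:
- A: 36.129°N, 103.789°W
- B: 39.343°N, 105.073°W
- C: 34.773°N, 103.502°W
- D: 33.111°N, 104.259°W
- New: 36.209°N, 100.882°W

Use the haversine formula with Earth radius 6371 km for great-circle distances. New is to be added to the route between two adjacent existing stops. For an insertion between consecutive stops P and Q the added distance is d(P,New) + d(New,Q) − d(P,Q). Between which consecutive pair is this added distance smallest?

Added distance for inserting New between each consecutive pair:
A–B: 393.3 km
B–C: 266.0 km
C–D: 551.0 km
Smallest added distance is 266.0 km, inserting between B and C.

between B and C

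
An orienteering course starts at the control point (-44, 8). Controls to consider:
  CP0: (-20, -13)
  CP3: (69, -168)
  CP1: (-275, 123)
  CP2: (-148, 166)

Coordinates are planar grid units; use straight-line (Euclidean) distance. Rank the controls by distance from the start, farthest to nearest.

CP1, CP3, CP2, CP0

Distance from the start at (-44, 8) to each:
CP1 (-275, 123): 258.0
CP3 (69, -168): 209.2
CP2 (-148, 166): 189.2
CP0 (-20, -13): 31.9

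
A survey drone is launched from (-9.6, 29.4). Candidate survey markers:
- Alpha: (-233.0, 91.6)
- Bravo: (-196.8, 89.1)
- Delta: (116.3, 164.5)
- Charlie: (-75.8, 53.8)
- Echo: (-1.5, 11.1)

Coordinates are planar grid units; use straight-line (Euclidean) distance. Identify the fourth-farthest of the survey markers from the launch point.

Charlie

Distances from the launch point ((-9.6, 29.4)):
Alpha: 231.9
Bravo: 196.5
Delta: 184.7
Charlie: 70.6
Echo: 20.0
The fourth-farthest is Charlie at 70.6.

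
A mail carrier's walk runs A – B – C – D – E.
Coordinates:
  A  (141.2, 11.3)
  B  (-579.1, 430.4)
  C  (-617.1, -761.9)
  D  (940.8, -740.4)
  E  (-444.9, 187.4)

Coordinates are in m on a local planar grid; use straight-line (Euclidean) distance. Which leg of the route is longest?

Leg distances:
A→B: 833.4 m
B→C: 1192.9 m
C→D: 1558.0 m
D→E: 1667.6 m
The longest leg is D–E at 1667.6 m.

D–E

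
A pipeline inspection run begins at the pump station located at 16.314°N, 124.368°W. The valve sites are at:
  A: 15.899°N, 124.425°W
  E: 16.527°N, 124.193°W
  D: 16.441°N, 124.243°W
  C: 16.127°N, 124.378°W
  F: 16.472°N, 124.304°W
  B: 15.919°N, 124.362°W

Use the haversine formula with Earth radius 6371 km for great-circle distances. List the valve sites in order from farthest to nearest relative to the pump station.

Distances from the pump station:
A 15.899°N, 124.425°W: 46.5 km
B 15.919°N, 124.362°W: 43.9 km
E 16.527°N, 124.193°W: 30.2 km
C 16.127°N, 124.378°W: 20.8 km
D 16.441°N, 124.243°W: 19.4 km
F 16.472°N, 124.304°W: 18.8 km

A, B, E, C, D, F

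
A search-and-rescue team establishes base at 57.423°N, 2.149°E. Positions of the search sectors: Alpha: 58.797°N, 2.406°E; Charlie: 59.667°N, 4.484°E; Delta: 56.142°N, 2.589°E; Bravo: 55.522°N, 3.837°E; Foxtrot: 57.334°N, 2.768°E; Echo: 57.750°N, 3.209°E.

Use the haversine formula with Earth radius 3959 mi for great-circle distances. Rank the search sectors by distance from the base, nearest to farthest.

Foxtrot, Echo, Delta, Alpha, Bravo, Charlie

Distances from the base:
Foxtrot 57.334°N, 2.768°E: 23.9 mi
Echo 57.750°N, 3.209°E: 45.3 mi
Delta 56.142°N, 2.589°E: 90.1 mi
Alpha 58.797°N, 2.406°E: 95.4 mi
Bravo 55.522°N, 3.837°E: 146.3 mi
Charlie 59.667°N, 4.484°E: 176.4 mi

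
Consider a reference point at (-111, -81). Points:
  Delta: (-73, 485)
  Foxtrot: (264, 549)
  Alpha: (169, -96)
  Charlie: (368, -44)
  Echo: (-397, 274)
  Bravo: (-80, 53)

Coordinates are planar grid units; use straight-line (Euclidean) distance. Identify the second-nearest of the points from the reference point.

Distance to each, sorted:
Bravo: 137.5
Alpha: 280.4
Echo: 455.9
Charlie: 480.4
Delta: 567.3
Foxtrot: 733.2
The second-nearest is Alpha at 280.4.

Alpha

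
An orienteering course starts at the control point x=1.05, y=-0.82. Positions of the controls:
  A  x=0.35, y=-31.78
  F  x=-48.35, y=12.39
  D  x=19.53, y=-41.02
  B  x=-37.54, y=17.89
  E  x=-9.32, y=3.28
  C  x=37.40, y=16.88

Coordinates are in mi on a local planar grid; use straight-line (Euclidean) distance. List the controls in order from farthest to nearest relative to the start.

F, D, B, C, A, E

Distance from the start at x=1.05, y=-0.82 to each:
F x=-48.35, y=12.39: 51.1 mi
D x=19.53, y=-41.02: 44.2 mi
B x=-37.54, y=17.89: 42.9 mi
C x=37.40, y=16.88: 40.4 mi
A x=0.35, y=-31.78: 31.0 mi
E x=-9.32, y=3.28: 11.2 mi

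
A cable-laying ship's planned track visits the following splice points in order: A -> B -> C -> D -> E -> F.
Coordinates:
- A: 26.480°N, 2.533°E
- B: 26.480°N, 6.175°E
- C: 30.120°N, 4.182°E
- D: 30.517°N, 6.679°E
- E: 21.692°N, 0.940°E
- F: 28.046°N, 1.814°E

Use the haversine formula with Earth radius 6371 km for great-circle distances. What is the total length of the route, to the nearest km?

Leg distances:
A→B: 362.5 km  (cumulative 362.5 km)
B→C: 449.3 km  (cumulative 811.8 km)
C→D: 243.7 km  (cumulative 1055.5 km)
D→E: 1135.9 km  (cumulative 2191.3 km)
E→F: 712.0 km  (cumulative 2903.3 km)
Total route length ≈ 2903 km.

2903 km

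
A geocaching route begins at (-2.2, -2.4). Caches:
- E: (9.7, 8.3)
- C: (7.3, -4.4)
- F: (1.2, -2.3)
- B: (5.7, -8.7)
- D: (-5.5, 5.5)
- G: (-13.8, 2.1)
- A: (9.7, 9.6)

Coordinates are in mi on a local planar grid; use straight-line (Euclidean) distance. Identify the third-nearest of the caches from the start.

C

Distances from the start ((-2.2, -2.4)):
F: 3.4 mi
D: 8.6 mi
C: 9.7 mi
B: 10.1 mi
G: 12.4 mi
E: 16.0 mi
A: 16.9 mi
The third-nearest is C at 9.7 mi.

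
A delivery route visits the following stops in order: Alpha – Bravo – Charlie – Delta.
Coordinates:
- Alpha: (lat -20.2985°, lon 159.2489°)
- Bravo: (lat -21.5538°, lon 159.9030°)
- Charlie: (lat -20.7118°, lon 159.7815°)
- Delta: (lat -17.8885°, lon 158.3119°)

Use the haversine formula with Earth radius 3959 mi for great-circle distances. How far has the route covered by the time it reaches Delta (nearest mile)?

373 mi

Leg distances:
Alpha→Bravo: 96.5 mi  (cumulative 96.5 mi)
Bravo→Charlie: 58.7 mi  (cumulative 155.2 mi)
Charlie→Delta: 217.3 mi  (cumulative 372.5 mi)
Cumulative distance at Delta ≈ 373 mi.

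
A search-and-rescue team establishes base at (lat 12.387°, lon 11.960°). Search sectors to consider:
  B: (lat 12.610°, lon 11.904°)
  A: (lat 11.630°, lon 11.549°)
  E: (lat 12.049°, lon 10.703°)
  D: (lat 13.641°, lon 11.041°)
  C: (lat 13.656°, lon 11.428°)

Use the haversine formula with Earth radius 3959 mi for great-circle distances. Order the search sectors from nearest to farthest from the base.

B, A, E, C, D

Distances from the base:
B (lat 12.610°, lon 11.904°): 15.9 mi
A (lat 11.630°, lon 11.549°): 59.2 mi
E (lat 12.049°, lon 10.703°): 88.0 mi
C (lat 13.656°, lon 11.428°): 94.7 mi
D (lat 13.641°, lon 11.041°): 106.5 mi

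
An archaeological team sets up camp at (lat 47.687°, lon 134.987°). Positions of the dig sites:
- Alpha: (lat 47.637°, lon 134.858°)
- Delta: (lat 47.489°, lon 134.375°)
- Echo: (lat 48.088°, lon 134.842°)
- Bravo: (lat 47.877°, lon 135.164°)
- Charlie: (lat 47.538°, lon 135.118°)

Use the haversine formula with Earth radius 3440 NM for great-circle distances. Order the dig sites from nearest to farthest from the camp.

Alpha, Charlie, Bravo, Echo, Delta

Distance from the camp at (lat 47.687°, lon 134.987°) to each:
Alpha (lat 47.637°, lon 134.858°): 6.0 NM
Charlie (lat 47.538°, lon 135.118°): 10.4 NM
Bravo (lat 47.877°, lon 135.164°): 13.5 NM
Echo (lat 48.088°, lon 134.842°): 24.8 NM
Delta (lat 47.489°, lon 134.375°): 27.5 NM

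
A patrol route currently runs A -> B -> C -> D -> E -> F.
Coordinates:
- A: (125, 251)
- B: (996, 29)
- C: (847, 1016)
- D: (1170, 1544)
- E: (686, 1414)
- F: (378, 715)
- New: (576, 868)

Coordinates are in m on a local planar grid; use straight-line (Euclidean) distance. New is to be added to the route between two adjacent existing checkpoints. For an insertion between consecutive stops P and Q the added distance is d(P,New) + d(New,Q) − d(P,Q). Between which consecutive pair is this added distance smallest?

Added distance for inserting New between each consecutive pair:
A–B: 803.7 m
B–C: 248.9 m
C–D: 589.7 m
D–E: 955.7 m
E–F: 43.3 m
Smallest added distance is 43.3 m, inserting between E and F.

between E and F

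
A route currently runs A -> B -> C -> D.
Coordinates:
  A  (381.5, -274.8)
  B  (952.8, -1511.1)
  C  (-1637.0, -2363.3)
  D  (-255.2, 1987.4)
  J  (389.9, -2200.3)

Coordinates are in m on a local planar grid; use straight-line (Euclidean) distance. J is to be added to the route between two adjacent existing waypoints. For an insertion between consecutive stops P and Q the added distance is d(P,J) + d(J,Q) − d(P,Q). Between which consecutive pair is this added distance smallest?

Added distance for inserting J between each consecutive pair:
A–B: 1453.5 m
B–C: 196.9 m
C–D: 1705.7 m
Smallest added distance is 196.9 m, inserting between B and C.

between B and C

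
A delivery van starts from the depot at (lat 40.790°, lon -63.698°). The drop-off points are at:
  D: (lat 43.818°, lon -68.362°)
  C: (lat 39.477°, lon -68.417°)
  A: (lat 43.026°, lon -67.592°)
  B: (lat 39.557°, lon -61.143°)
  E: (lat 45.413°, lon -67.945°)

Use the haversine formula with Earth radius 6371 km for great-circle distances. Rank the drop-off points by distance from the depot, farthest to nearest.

Distances from the depot:
E (lat 45.413°, lon -67.945°): 618.8 km
D (lat 43.818°, lon -68.362°): 510.2 km
C (lat 39.477°, lon -68.417°): 426.8 km
A (lat 43.026°, lon -67.592°): 406.9 km
B (lat 39.557°, lon -61.143°): 256.7 km

E, D, C, A, B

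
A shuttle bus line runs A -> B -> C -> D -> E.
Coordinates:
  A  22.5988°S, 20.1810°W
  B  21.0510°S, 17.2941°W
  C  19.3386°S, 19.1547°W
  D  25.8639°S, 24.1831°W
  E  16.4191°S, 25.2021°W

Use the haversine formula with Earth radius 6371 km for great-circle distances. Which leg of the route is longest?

D–E

Leg distances:
A→B: 344.1 km
B→C: 271.9 km
C→D: 890.2 km
D→E: 1055.5 km
The longest leg is D–E at 1055.5 km.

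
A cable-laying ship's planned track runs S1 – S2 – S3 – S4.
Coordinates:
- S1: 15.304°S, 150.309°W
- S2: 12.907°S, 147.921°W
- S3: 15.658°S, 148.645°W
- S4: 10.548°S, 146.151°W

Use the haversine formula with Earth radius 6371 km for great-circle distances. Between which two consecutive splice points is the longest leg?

S3–S4

Leg distances:
S1→S2: 370.6 km
S2→S3: 315.7 km
S3→S4: 629.1 km
The longest leg is S3–S4 at 629.1 km.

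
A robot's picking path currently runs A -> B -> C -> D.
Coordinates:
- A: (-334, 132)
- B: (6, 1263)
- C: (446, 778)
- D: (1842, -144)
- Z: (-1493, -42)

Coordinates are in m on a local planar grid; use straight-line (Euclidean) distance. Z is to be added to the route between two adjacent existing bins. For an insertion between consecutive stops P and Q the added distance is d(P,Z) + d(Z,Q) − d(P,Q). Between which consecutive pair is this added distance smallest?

Added distance for inserting Z between each consecutive pair:
A–B: 1978.5 m
B–C: 3437.9 m
C–D: 3768.8 m
Smallest added distance is 1978.5 m, inserting between A and B.

between A and B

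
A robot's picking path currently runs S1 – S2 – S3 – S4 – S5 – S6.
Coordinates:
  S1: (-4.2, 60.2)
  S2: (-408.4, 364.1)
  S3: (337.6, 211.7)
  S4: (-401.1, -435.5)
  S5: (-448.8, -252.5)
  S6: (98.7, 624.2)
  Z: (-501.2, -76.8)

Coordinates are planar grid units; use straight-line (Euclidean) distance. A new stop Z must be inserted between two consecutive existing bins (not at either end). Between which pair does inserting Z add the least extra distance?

Added distance for inserting Z between each consecutive pair:
S1–S2: 460.4
S2–S3: 576.2
S3–S4: 277.3
S4–S5: 366.6
S5–S6: 72.4
Smallest added distance is 72.4, inserting between S5 and S6.

between S5 and S6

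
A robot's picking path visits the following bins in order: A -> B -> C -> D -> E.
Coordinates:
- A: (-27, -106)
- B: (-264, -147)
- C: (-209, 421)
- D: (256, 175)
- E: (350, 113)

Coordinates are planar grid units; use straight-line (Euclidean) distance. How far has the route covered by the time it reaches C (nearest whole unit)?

Leg distances:
A→B: 240.5  (cumulative 240.5)
B→C: 570.7  (cumulative 811.2)
Cumulative distance at C ≈ 811.

811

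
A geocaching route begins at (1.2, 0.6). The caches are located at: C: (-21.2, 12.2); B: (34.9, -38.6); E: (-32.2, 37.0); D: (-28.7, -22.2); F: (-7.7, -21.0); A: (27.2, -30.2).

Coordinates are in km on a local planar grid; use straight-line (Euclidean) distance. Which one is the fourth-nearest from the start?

A

Distance to each, sorted:
F: 23.4 km
C: 25.2 km
D: 37.6 km
A: 40.3 km
E: 49.4 km
B: 51.7 km
The fourth-nearest is A at 40.3 km.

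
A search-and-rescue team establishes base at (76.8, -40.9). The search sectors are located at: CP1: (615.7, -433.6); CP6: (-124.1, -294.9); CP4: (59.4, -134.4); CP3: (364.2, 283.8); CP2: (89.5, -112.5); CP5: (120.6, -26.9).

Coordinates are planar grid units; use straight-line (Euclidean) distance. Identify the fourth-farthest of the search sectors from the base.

CP4

Distance to each, sorted:
CP1: 666.8
CP3: 433.6
CP6: 323.8
CP4: 95.1
CP2: 72.7
CP5: 46.0
The fourth-farthest is CP4 at 95.1.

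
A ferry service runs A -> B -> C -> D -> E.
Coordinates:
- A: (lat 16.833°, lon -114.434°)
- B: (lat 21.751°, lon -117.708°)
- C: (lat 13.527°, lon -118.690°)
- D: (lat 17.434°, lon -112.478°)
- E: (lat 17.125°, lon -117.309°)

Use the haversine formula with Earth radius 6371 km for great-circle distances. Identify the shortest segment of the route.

Leg distances:
A→B: 645.8 km
B→C: 920.4 km
C→D: 794.8 km
D→E: 514.1 km
The shortest leg is D–E at 514.1 km.

D–E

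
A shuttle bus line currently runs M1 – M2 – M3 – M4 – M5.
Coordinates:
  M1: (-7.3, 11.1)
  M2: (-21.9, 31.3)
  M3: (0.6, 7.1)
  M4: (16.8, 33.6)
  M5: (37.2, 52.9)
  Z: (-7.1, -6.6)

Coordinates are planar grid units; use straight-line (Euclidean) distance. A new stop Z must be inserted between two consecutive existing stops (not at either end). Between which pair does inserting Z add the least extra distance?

Added distance for inserting Z between each consecutive pair:
M1–M2: 33.5
M2–M3: 23.4
M3–M4: 31.4
M4–M5: 92.9
Smallest added distance is 23.4, inserting between M2 and M3.

between M2 and M3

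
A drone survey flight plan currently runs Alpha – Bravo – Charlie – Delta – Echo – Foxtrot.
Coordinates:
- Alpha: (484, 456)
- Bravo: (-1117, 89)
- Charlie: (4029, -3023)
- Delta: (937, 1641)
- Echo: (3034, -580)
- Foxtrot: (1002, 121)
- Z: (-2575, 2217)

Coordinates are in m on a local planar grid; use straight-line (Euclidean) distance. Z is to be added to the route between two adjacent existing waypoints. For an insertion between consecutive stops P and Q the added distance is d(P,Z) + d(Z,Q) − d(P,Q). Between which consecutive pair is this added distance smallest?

Added distance for inserting Z between each consecutive pair:
Alpha–Bravo: 4466.7 m
Bravo–Charlie: 4996.1 m
Charlie–Delta: 6393.4 m
Delta–Echo: 6772.1 m
Echo–Foxtrot: 8264.0 m
Smallest added distance is 4466.7 m, inserting between Alpha and Bravo.

between Alpha and Bravo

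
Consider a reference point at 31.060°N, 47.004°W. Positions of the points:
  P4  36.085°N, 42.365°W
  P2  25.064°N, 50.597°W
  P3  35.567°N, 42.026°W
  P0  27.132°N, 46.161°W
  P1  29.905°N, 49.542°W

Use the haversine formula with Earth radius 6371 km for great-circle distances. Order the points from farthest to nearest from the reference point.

Computing each great-circle distance from 31.060°N, 47.004°W:
P2 25.064°N, 50.597°W: 754.1 km
P4 36.085°N, 42.365°W: 704.7 km
P3 35.567°N, 42.026°W: 681.8 km
P0 27.132°N, 46.161°W: 444.4 km
P1 29.905°N, 49.542°W: 275.0 km

P2, P4, P3, P0, P1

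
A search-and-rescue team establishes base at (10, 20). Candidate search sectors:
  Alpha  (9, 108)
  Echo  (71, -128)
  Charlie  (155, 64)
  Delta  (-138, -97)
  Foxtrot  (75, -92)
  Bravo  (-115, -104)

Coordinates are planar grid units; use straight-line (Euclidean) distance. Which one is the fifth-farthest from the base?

Distance to each, sorted:
Delta: 188.7
Bravo: 176.1
Echo: 160.1
Charlie: 151.5
Foxtrot: 129.5
Alpha: 88.0
The fifth-farthest is Foxtrot at 129.5.

Foxtrot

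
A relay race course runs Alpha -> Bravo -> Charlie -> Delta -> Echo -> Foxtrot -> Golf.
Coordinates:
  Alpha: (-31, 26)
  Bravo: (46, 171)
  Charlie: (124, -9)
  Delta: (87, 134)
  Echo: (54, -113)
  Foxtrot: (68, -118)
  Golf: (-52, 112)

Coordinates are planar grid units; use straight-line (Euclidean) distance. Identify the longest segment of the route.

Leg distances:
Alpha→Bravo: 164.2
Bravo→Charlie: 196.2
Charlie→Delta: 147.7
Delta→Echo: 249.2
Echo→Foxtrot: 14.9
Foxtrot→Golf: 259.4
The longest leg is Foxtrot–Golf at 259.4.

Foxtrot–Golf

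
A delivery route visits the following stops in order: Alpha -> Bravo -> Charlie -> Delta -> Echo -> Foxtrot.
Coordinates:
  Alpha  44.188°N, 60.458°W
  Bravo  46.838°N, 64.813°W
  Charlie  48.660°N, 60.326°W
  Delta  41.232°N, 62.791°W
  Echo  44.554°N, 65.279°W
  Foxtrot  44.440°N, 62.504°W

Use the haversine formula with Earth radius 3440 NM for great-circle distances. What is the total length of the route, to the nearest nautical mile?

1259 NM

Leg distances:
Alpha→Bravo: 242.6 NM  (cumulative 242.6 NM)
Bravo→Charlie: 211.6 NM  (cumulative 454.1 NM)
Charlie→Delta: 458.0 NM  (cumulative 912.2 NM)
Delta→Echo: 227.5 NM  (cumulative 1139.7 NM)
Echo→Foxtrot: 119.0 NM  (cumulative 1258.7 NM)
Total route length ≈ 1259 NM.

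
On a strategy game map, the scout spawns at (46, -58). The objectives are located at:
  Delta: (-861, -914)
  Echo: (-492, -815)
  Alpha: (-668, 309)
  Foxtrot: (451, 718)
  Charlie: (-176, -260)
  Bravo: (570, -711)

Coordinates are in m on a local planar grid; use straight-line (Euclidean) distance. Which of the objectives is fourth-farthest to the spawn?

Bravo

Distance to each, sorted:
Delta: 1247.2 m
Echo: 928.7 m
Foxtrot: 875.3 m
Bravo: 837.2 m
Alpha: 802.8 m
Charlie: 300.1 m
The fourth-farthest is Bravo at 837.2 m.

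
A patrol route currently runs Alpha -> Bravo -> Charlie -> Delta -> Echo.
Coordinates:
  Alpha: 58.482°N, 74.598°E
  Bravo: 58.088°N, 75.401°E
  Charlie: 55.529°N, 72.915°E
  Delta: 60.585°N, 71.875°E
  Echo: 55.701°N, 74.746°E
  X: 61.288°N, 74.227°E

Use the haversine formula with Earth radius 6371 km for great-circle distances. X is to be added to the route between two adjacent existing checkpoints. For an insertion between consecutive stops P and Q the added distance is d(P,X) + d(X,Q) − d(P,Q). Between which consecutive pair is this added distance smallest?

Added distance for inserting X between each consecutive pair:
Alpha–Bravo: 610.3 km
Bravo–Charlie: 684.5 km
Charlie–Delta: 228.5 km
Delta–Echo: 202.6 km
Smallest added distance is 202.6 km, inserting between Delta and Echo.

between Delta and Echo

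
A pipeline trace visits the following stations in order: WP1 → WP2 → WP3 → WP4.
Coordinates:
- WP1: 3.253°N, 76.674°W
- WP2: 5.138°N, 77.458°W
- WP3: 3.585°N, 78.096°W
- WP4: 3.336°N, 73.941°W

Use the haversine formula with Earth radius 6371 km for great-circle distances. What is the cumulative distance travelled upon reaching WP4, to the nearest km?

Leg distances:
WP1→WP2: 226.9 km  (cumulative 226.9 km)
WP2→WP3: 186.6 km  (cumulative 413.5 km)
WP3→WP4: 462.0 km  (cumulative 875.5 km)
Cumulative distance at WP4 ≈ 876 km.

876 km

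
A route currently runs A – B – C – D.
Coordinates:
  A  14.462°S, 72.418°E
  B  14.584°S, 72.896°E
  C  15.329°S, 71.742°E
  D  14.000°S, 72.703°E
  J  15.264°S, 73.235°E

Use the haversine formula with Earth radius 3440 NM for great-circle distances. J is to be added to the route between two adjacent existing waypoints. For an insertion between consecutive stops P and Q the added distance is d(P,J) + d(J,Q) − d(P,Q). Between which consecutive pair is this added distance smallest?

between B and C

Added distance for inserting J between each consecutive pair:
A–B: 84.2 NM
B–C: 51.4 NM
C–D: 71.1 NM
Smallest added distance is 51.4 NM, inserting between B and C.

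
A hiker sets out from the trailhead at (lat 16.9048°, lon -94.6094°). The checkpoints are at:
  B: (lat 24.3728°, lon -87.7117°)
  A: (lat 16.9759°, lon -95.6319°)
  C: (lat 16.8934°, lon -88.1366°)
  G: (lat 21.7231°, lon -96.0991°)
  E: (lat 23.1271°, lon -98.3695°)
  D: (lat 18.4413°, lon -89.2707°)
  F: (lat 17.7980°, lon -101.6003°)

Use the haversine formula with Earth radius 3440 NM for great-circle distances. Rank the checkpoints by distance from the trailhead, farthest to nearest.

Distances from the trailhead:
B (lat 24.3728°, lon -87.7117°): 592.4 NM
E (lat 23.1271°, lon -98.3695°): 429.5 NM
F (lat 17.7980°, lon -101.6003°): 404.2 NM
C (lat 16.8934°, lon -88.1366°): 371.8 NM
D (lat 18.4413°, lon -89.2707°): 319.0 NM
G (lat 21.7231°, lon -96.0991°): 301.3 NM
A (lat 16.9759°, lon -95.6319°): 58.9 NM

B, E, F, C, D, G, A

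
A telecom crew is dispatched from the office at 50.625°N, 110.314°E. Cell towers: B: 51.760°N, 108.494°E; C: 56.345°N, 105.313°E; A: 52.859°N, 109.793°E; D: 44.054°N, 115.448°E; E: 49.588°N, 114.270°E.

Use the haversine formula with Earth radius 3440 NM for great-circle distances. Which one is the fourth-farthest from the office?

Distances from the office (50.625°N, 110.314°E):
D: 446.1 NM
C: 386.9 NM
E: 164.5 NM
A: 135.5 NM
B: 96.6 NM
The fourth-farthest is A at 135.5 NM.

A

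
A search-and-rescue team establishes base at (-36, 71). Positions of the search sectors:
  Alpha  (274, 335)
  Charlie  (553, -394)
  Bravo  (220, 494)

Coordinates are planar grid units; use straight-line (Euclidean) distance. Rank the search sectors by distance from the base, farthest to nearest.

Charlie, Bravo, Alpha

Distance from the base at (-36, 71) to each:
Charlie (553, -394): 750.4
Bravo (220, 494): 494.4
Alpha (274, 335): 407.2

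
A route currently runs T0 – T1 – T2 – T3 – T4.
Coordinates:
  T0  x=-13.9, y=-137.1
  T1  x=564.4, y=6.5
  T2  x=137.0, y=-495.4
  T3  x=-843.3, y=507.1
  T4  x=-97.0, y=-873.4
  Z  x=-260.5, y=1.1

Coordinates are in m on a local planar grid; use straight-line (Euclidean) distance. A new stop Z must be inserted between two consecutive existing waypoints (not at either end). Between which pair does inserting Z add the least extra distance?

Added distance for inserting Z between each consecutive pair:
T0–T1: 511.7 m
T1–T2: 801.7 m
T2–T3: 5.7 m
T3–T4: 92.2 m
Smallest added distance is 5.7 m, inserting between T2 and T3.

between T2 and T3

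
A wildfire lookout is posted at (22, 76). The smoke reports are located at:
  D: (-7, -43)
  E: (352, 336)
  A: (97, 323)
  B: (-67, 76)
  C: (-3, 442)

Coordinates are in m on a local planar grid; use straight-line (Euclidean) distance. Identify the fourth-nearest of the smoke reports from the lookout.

C

Distance to each, sorted:
B: 89.0 m
D: 122.5 m
A: 258.1 m
C: 366.9 m
E: 420.1 m
The fourth-nearest is C at 366.9 m.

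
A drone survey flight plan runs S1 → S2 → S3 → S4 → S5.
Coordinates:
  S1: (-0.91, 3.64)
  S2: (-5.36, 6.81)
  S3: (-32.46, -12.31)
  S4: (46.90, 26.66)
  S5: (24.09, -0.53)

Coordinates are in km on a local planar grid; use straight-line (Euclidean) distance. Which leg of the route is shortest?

S1–S2

Leg distances:
S1→S2: 5.5 km
S2→S3: 33.2 km
S3→S4: 88.4 km
S4→S5: 35.5 km
The shortest leg is S1–S2 at 5.5 km.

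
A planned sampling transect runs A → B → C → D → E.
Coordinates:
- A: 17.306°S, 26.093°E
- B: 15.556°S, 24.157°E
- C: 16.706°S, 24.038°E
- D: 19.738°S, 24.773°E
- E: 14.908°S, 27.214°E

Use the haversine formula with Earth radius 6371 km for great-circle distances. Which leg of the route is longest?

Leg distances:
A→B: 283.7 km
B→C: 128.5 km
C→D: 346.0 km
D→E: 596.3 km
The longest leg is D–E at 596.3 km.

D–E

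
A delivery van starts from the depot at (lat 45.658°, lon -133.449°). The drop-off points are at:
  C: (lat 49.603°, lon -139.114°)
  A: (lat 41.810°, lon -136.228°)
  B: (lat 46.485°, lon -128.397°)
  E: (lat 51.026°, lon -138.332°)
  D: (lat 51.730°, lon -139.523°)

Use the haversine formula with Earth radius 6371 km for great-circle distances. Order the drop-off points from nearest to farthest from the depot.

Computing each great-circle distance from (lat 45.658°, lon -133.449°):
B (lat 46.485°, lon -128.397°): 400.3 km
A (lat 41.810°, lon -136.228°): 482.6 km
C (lat 49.603°, lon -139.114°): 610.1 km
E (lat 51.026°, lon -138.332°): 697.2 km
D (lat 51.730°, lon -139.523°): 808.5 km

B, A, C, E, D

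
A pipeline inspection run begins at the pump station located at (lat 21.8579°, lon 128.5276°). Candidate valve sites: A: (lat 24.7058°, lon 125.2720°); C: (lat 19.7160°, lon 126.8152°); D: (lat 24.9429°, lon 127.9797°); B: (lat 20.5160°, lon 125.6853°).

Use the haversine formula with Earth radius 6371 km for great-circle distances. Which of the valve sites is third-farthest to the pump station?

B

Distances from the pump station ((lat 21.8579°, lon 128.5276°)):
A: 459.1 km
D: 347.6 km
B: 330.3 km
C: 297.3 km
The third-farthest is B at 330.3 km.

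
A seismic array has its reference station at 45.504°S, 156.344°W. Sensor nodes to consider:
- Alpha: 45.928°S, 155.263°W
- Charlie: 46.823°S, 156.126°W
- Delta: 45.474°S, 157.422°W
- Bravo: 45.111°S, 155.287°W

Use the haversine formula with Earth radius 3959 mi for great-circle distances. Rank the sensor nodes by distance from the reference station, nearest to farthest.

Delta, Bravo, Alpha, Charlie

Distance from the reference station at 45.504°S, 156.344°W to each:
Delta 45.474°S, 157.422°W: 52.3 mi
Bravo 45.111°S, 155.287°W: 58.1 mi
Alpha 45.928°S, 155.263°W: 59.8 mi
Charlie 46.823°S, 156.126°W: 91.7 mi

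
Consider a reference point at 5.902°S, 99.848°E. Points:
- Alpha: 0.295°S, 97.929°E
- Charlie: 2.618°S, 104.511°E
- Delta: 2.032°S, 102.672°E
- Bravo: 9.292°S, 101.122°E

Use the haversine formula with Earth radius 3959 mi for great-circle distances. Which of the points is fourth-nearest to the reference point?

Alpha

Distances from the reference point (5.902°S, 99.848°E):
Bravo: 250.0 mi
Delta: 330.7 mi
Charlie: 393.3 mi
Alpha: 409.4 mi
The fourth-nearest is Alpha at 409.4 mi.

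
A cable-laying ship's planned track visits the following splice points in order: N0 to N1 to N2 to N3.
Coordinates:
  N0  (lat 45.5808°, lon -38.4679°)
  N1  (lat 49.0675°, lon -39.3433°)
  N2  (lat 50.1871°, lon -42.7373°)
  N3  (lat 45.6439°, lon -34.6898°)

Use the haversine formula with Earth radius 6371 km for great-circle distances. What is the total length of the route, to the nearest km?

Leg distances:
N0→N1: 393.3 km  (cumulative 393.3 km)
N1→N2: 274.3 km  (cumulative 667.6 km)
N2→N3: 783.4 km  (cumulative 1451.0 km)
Total route length ≈ 1451 km.

1451 km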